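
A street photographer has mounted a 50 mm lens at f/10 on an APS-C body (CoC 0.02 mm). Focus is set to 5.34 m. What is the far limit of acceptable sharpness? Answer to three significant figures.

9.26 m

Hyperfocal distance H = f²/(N·c) + f = 50²/(10 × 0.02) + 50 = 2500/0.2 + 50 ≈ 12550.0 mm ≈ 12.55 m.
Far limit Df = s·(H − f)/(H − s) = 5340 × (12550.0 − 50) / (12550.0 − 5340) = 5340 × 12500.0 / 7210.0 ≈ 9258.0 mm ≈ 9.26 m.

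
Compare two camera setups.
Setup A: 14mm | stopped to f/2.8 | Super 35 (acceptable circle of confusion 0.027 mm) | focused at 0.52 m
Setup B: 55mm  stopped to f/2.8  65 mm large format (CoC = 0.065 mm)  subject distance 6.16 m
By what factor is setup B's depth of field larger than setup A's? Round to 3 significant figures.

Setup A: H = 14²/(2.8×0.027) + 14 ≈ 2606.6 mm; DoF = Df − Dn = 646.10 − 435.08 ≈ 211.02 mm.
Setup B: H = 55²/(2.8×0.065) + 55 ≈ 16675.9 mm; DoF = Df − Dn = 9736.2 − 4505.2 ≈ 5231.0 mm.
Ratio = 5231.0 / 211.02 ≈ 24.8.

24.8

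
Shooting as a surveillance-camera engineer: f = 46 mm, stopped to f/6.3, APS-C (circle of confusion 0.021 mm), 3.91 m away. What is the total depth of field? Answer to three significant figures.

Hyperfocal distance H = f²/(N·c) + f = 46²/(6.3 × 0.021) + 46 = 2116/0.1323 + 46 ≈ 16040.0 mm ≈ 16.04 m.
Near limit Dn = s·(H − f)/(H + s − 2f) = 3910 × (16040.0 − 46) / (16040.0 + 3910 − 2 × 46) = 3910 × 15994.0 / 19858.0 ≈ 3149.2 mm.
Far limit Df = s·(H − f)/(H − s) = 3910 × (16040.0 − 46) / (16040.0 − 3910) = 3910 × 15994.0 / 12130.0 ≈ 5155.5 mm.
Depth of field = Df − Dn = 5155.5 − 3149.2 ≈ 2006.3 mm ≈ 2.01 m.

2.01 m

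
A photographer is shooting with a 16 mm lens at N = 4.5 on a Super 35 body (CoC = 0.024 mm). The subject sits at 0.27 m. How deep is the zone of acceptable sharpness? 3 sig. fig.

58.5 mm

Hyperfocal distance H = f²/(N·c) + f = 16²/(4.5 × 0.024) + 16 = 256/0.108 + 16 ≈ 2386.4 mm ≈ 2.386 m.
Near limit Dn = s·(H − f)/(H + s − 2f) = 270 × (2386.4 − 16) / (2386.4 + 270 − 2 × 16) = 270 × 2370.4 / 2624.4 ≈ 243.868 mm.
Far limit Df = s·(H − f)/(H − s) = 270 × (2386.4 − 16) / (2386.4 − 270) = 270 × 2370.4 / 2116.4 ≈ 302.405 mm.
Depth of field = Df − Dn = 302.405 − 243.868 ≈ 58.537 mm.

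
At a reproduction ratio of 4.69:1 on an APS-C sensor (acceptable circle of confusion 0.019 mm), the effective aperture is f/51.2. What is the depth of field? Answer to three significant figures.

At magnification m, DoF ≈ 2·N_eff·c/m² = 2 × 51.2 × 0.019 / 4.69² = 1.946 / 22 ≈ 0.0885 mm.

0.0885 mm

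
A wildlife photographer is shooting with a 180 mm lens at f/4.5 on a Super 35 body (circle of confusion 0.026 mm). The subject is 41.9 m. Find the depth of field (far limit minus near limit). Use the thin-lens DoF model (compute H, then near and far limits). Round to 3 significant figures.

Hyperfocal distance H = f²/(N·c) + f = 180²/(4.5 × 0.026) + 180 = 32400/0.117 + 180 ≈ 277103.1 mm ≈ 277.1 m.
Near limit Dn = s·(H − f)/(H + s − 2f) = 41900 × (277103.1 − 180) / (277103.1 + 41900 − 2 × 180) = 41900 × 276923.1 / 318643.1 ≈ 36414 mm.
Far limit Df = s·(H − f)/(H − s) = 41900 × (277103.1 − 180) / (277103.1 − 41900) = 41900 × 276923.1 / 235203.1 ≈ 49332 mm.
Depth of field = Df − Dn = 49332 − 36414 ≈ 12918 mm ≈ 12.9 m.

12.9 m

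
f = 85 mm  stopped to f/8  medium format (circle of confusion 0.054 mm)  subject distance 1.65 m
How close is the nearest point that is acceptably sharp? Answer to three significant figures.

1.51 m

Hyperfocal distance H = f²/(N·c) + f = 85²/(8 × 0.054) + 85 = 7225/0.432 + 85 ≈ 16809.5 mm ≈ 16.81 m.
Near limit Dn = s·(H − f)/(H + s − 2f) = 1650 × (16809.5 − 85) / (16809.5 + 1650 − 2 × 85) = 1650 × 16724.5 / 18289.5 ≈ 1508.8 mm ≈ 1.51 m.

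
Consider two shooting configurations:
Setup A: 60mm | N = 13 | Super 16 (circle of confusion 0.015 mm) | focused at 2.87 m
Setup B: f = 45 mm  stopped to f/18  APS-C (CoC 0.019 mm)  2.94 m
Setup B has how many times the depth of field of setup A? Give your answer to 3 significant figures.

Setup A: H = 60²/(13×0.015) + 60 ≈ 18521.5 mm; DoF = Df − Dn = 3385.27 − 2490.87 ≈ 894.40 mm.
Setup B: H = 45²/(18×0.019) + 45 ≈ 5966.1 mm; DoF = Df − Dn = 5752.7 − 1974.6 ≈ 3778.1 mm.
Ratio = 3778.1 / 894.40 ≈ 4.22.

4.22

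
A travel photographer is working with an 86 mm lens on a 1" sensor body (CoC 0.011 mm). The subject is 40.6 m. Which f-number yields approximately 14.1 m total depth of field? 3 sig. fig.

f/2.80

Write h = H − f = f²/(N·c). The thin-lens limits are Dn = s·h/(h + (s−f)) and Df = s·h/(h − (s−f)), so DoF = Df − Dn = 2·s·(s−f)·h / (h² − (s−f)²).
That is a quadratic in h: DoF·h² − 2·s·(s−f)·h − DoF·(s−f)² = 0 ⇒ h = (s−f)·(s + √(s² + DoF²)) / DoF = 40514 × (40600 + √(40600² + 14100²)) / 14100 = 40514 × (40600 + 42978.7) / 14100 ≈ 240150 mm.
Then N = f²/(c·h) = 86² / (0.011 × 240150) = 7396 / 2641.6 ≈ 2.80.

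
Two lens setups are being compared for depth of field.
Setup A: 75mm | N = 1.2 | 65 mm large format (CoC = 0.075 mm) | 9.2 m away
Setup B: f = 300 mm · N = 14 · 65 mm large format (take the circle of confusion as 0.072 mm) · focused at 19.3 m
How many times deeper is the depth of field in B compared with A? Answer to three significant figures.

Setup A: H = 75²/(1.2×0.075) + 75 ≈ 62575.0 mm; DoF = Df − Dn = 10772.8 − 8027.9 ≈ 2744.9 mm.
Setup B: H = 300²/(14×0.072) + 300 ≈ 89585.7 mm; DoF = Df − Dn = 24517.3 − 15913.6 ≈ 8603.7 mm.
Ratio = 8603.7 / 2744.9 ≈ 3.13.

3.13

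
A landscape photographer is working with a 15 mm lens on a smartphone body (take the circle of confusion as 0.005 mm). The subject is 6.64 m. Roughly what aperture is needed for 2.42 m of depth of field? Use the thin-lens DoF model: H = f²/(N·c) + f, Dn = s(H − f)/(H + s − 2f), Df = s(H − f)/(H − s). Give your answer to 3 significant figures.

f/1.20

Write h = H − f = f²/(N·c). The thin-lens limits are Dn = s·h/(h + (s−f)) and Df = s·h/(h − (s−f)), so DoF = Df − Dn = 2·s·(s−f)·h / (h² − (s−f)²).
That is a quadratic in h: DoF·h² − 2·s·(s−f)·h − DoF·(s−f)² = 0 ⇒ h = (s−f)·(s + √(s² + DoF²)) / DoF = 6625 × (6640 + √(6640² + 2420²)) / 2420 = 6625 × (6640 + 7067.25) / 2420 ≈ 37525 mm.
Then N = f²/(c·h) = 15² / (0.005 × 37525) = 225 / 187.63 ≈ 1.20.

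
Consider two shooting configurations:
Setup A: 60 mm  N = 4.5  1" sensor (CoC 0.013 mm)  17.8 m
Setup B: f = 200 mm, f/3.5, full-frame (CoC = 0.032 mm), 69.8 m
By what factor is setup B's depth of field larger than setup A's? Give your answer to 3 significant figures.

2.53

Setup A: H = 60²/(4.5×0.013) + 60 ≈ 61598.5 mm; DoF = Df − Dn = 25010 − 13817 ≈ 11193 mm.
Setup B: H = 200²/(3.5×0.032) + 200 ≈ 357342.9 mm; DoF = Df − Dn = 86695 − 58416 ≈ 28279 mm.
Ratio = 28279 / 11193 ≈ 2.53.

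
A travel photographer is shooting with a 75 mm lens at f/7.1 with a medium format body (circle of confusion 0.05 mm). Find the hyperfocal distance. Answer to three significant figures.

15.9 m

Hyperfocal distance H = f²/(N·c) + f = 75²/(7.1 × 0.05) + 75 = 5625/0.355 + 75 ≈ 15920.1 mm ≈ 15.9 m.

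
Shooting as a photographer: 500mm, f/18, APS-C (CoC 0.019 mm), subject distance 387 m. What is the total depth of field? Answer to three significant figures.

Hyperfocal distance H = f²/(N·c) + f = 500²/(18 × 0.019) + 500 = 250000/0.342 + 500 ≈ 731494.2 mm ≈ 731.5 m.
Near limit Dn = s·(H − f)/(H + s − 2f) = 387000 × (731494.2 − 500) / (731494.2 + 387000 − 2 × 500) = 387000 × 730994.2 / 1117494.2 ≈ 253151 mm.
Far limit Df = s·(H − f)/(H − s) = 387000 × (731494.2 − 500) / (731494.2 − 387000) = 387000 × 730994.2 / 344494.2 ≈ 821189 mm.
Depth of field = Df − Dn = 821189 − 253151 ≈ 568038 mm ≈ 568 m.

568 m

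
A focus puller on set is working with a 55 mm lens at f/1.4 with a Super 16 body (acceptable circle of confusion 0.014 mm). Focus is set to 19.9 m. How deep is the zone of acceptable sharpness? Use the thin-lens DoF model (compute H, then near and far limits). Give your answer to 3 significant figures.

Hyperfocal distance H = f²/(N·c) + f = 55²/(1.4 × 0.014) + 55 = 3025/0.0196 + 55 ≈ 154391.7 mm ≈ 154.4 m.
Near limit Dn = s·(H − f)/(H + s − 2f) = 19900 × (154391.7 − 55) / (154391.7 + 19900 − 2 × 55) = 19900 × 154336.7 / 174181.7 ≈ 17632.7 mm.
Far limit Df = s·(H − f)/(H − s) = 19900 × (154391.7 − 55) / (154391.7 − 19900) = 19900 × 154336.7 / 134491.7 ≈ 22836.4 mm.
Depth of field = Df − Dn = 22836.4 − 17632.7 ≈ 5203.7 mm ≈ 5.20 m.

5.20 m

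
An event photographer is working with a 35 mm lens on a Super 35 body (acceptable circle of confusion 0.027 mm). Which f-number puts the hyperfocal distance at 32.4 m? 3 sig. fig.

f/1.40

Rearrange H = f²/(N·c) + f for N: N = f² / ((H − f)·c).
N = 35² / ((32400 − 35) × 0.027) = 1225 / 873.9 ≈ 1.40.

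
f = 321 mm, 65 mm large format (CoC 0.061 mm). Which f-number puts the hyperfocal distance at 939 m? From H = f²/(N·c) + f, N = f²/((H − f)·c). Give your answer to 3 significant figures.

Rearrange H = f²/(N·c) + f for N: N = f² / ((H − f)·c).
N = 321² / ((939000 − 321) × 0.061) = 103041 / 57259 ≈ 1.80.

f/1.80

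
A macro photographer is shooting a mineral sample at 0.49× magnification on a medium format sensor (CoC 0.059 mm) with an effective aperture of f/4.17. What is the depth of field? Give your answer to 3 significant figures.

At magnification m, DoF ≈ 2·N_eff·c/m² = 2 × 4.17 × 0.059 / 0.49² = 0.4921 / 0.2401 ≈ 2.05 mm.

2.05 mm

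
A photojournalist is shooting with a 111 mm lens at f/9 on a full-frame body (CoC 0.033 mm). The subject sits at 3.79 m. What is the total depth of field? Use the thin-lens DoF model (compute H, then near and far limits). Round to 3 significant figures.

Hyperfocal distance H = f²/(N·c) + f = 111²/(9 × 0.033) + 111 = 12321/0.297 + 111 ≈ 41595.8 mm ≈ 41.60 m.
Near limit Dn = s·(H − f)/(H + s − 2f) = 3790 × (41595.8 − 111) / (41595.8 + 3790 − 2 × 111) = 3790 × 41484.8 / 45163.8 ≈ 3481.27 mm.
Far limit Df = s·(H − f)/(H − s) = 3790 × (41595.8 − 111) / (41595.8 − 3790) = 3790 × 41484.8 / 37805.8 ≈ 4158.82 mm.
Depth of field = Df − Dn = 4158.82 − 3481.27 ≈ 677.55 mm ≈ 0.678 m.

0.678 m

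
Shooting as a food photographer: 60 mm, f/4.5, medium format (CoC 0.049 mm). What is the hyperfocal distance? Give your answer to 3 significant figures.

Hyperfocal distance H = f²/(N·c) + f = 60²/(4.5 × 0.049) + 60 = 3600/0.2205 + 60 ≈ 16386.5 mm ≈ 16.4 m.

16.4 m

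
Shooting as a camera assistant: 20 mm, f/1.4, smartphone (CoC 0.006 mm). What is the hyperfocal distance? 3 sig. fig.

Hyperfocal distance H = f²/(N·c) + f = 20²/(1.4 × 0.006) + 20 = 400/0.0084 + 20 ≈ 47639.0 mm ≈ 47.6 m.

47.6 m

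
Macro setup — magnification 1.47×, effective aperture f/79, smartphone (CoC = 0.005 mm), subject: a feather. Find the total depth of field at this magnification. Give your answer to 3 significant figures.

0.366 mm

At magnification m, DoF ≈ 2·N_eff·c/m² = 2 × 79 × 0.005 / 1.47² = 0.79 / 2.161 ≈ 0.366 mm.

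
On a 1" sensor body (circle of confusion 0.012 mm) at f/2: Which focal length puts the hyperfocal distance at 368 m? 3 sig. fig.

From H = f²/(N·c) + f, with f ≪ H: f ≈ √(H·N·c) = √(368000 × 2 × 0.012) = √8832.0 ≈ 93.98 mm.
The +f correction barely moves this — solving exactly, f² + N·c·f − N·c·H = 0 ⇒ f = (−N·c + √((N·c)² + 4·N·c·H))/2 = (−0.024 + √35328)/2 ≈ 93.967 mm, so f ≈ 94.0 mm.

94.0 mm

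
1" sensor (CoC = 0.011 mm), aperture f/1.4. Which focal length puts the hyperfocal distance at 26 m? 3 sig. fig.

From H = f²/(N·c) + f, with f ≪ H: f ≈ √(H·N·c) = √(26000 × 1.4 × 0.011) = √400.40 ≈ 20.01 mm.
The +f correction barely moves this — solving exactly, f² + N·c·f − N·c·H = 0 ⇒ f = (−N·c + √((N·c)² + 4·N·c·H))/2 = (−0.0154 + √1601.6)/2 ≈ 20.002 mm, so f ≈ 20.0 mm.

20.0 mm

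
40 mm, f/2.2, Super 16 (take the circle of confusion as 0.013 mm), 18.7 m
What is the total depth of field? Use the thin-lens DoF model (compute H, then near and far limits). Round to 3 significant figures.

Hyperfocal distance H = f²/(N·c) + f = 40²/(2.2 × 0.013) + 40 = 1600/0.0286 + 40 ≈ 55984.1 mm ≈ 55.98 m.
Near limit Dn = s·(H − f)/(H + s − 2f) = 18700 × (55984.1 − 40) / (55984.1 + 18700 − 2 × 40) = 18700 × 55944.1 / 74604.1 ≈ 14023 mm.
Far limit Df = s·(H − f)/(H − s) = 18700 × (55984.1 − 40) / (55984.1 − 18700) = 18700 × 55944.1 / 37284.1 ≈ 28059 mm.
Depth of field = Df − Dn = 28059 − 14023 ≈ 14036 mm ≈ 14.0 m.

14.0 m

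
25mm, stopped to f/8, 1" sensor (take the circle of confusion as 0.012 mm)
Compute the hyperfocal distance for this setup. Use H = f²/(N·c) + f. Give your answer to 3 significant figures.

6.54 m

Hyperfocal distance H = f²/(N·c) + f = 25²/(8 × 0.012) + 25 = 625/0.096 + 25 ≈ 6535.4 mm ≈ 6.54 m.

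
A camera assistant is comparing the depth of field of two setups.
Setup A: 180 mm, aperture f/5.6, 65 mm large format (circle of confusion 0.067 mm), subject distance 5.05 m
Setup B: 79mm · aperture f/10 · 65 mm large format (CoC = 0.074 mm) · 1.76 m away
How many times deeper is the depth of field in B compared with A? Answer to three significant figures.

Setup A: H = 180²/(5.6×0.067) + 180 ≈ 86533.9 mm; DoF = Df − Dn = 5351.82 − 4780.41 ≈ 571.41 mm.
Setup B: H = 79²/(10×0.074) + 79 ≈ 8512.8 mm; DoF = Df − Dn = 2198.12 − 1467.50 ≈ 730.62 mm.
Ratio = 730.62 / 571.41 ≈ 1.28.

1.28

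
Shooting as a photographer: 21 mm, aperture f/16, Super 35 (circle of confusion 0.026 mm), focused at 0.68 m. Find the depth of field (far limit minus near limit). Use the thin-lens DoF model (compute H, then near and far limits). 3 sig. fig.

Hyperfocal distance H = f²/(N·c) + f = 21²/(16 × 0.026) + 21 = 441/0.416 + 21 ≈ 1081.1 mm ≈ 1.081 m.
Near limit Dn = s·(H − f)/(H + s − 2f) = 680 × (1081.1 − 21) / (1081.1 + 680 − 2 × 21) = 680 × 1060.1 / 1719.1 ≈ 419.3 mm.
Far limit Df = s·(H − f)/(H − s) = 680 × (1081.1 − 21) / (1081.1 − 680) = 680 × 1060.1 / 401.1 ≈ 1797.2 mm.
Depth of field = Df − Dn = 1797.2 − 419.3 ≈ 1377.9 mm ≈ 1.38 m.

1.38 m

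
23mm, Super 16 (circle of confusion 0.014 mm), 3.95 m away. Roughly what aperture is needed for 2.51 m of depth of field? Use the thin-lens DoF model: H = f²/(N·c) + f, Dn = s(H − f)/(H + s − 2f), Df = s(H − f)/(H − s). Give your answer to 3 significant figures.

Write h = H − f = f²/(N·c). The thin-lens limits are Dn = s·h/(h + (s−f)) and Df = s·h/(h − (s−f)), so DoF = Df − Dn = 2·s·(s−f)·h / (h² − (s−f)²).
That is a quadratic in h: DoF·h² − 2·s·(s−f)·h − DoF·(s−f)² = 0 ⇒ h = (s−f)·(s + √(s² + DoF²)) / DoF = 3927 × (3950 + √(3950² + 2510²)) / 2510 = 3927 × (3950 + 4680.02) / 2510 ≈ 13502 mm.
Then N = f²/(c·h) = 23² / (0.014 × 13502) = 529 / 189.03 ≈ 2.80.

f/2.80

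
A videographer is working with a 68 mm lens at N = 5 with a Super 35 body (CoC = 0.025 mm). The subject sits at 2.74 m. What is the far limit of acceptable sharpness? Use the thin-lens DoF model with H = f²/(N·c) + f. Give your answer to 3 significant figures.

Hyperfocal distance H = f²/(N·c) + f = 68²/(5 × 0.025) + 68 = 4624/0.125 + 68 ≈ 37060.0 mm ≈ 37.06 m.
Far limit Df = s·(H − f)/(H − s) = 2740 × (37060.0 − 68) / (37060.0 − 2740) = 2740 × 36992.0 / 34320.0 ≈ 2953.3 mm ≈ 2.95 m.

2.95 m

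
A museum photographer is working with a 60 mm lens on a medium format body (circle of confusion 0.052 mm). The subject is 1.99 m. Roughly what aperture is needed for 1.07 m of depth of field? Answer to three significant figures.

Write h = H − f = f²/(N·c). The thin-lens limits are Dn = s·h/(h + (s−f)) and Df = s·h/(h − (s−f)), so DoF = Df − Dn = 2·s·(s−f)·h / (h² − (s−f)²).
That is a quadratic in h: DoF·h² − 2·s·(s−f)·h − DoF·(s−f)² = 0 ⇒ h = (s−f)·(s + √(s² + DoF²)) / DoF = 1930 × (1990 + √(1990² + 1070²)) / 1070 = 1930 × (1990 + 2259.42) / 1070 ≈ 7664.9 mm.
Then N = f²/(c·h) = 60² / (0.052 × 7664.9) = 3600 / 398.57 ≈ 9.03.

f/9.03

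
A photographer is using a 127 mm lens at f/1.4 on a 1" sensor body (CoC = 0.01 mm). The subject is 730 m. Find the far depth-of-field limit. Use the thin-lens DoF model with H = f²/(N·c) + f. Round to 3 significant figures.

1990 m

Hyperfocal distance H = f²/(N·c) + f = 127²/(1.4 × 0.01) + 127 = 16129/0.014 + 127 ≈ 1152198.4 mm ≈ 1152 m.
Far limit Df = s·(H − f)/(H − s) = 730000 × (1152198.4 − 127) / (1152198.4 − 730000) = 730000 × 1152071.4 / 422198.4 ≈ 1991983 mm ≈ 1990 m.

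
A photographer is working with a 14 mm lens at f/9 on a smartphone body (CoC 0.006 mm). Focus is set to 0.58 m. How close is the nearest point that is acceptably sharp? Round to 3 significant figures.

0.502 m

Hyperfocal distance H = f²/(N·c) + f = 14²/(9 × 0.006) + 14 = 196/0.054 + 14 ≈ 3643.6 mm ≈ 3.644 m.
Near limit Dn = s·(H − f)/(H + s − 2f) = 580 × (3643.6 − 14) / (3643.6 + 580 − 2 × 14) = 580 × 3629.6 / 4195.6 ≈ 501.76 mm ≈ 0.502 m.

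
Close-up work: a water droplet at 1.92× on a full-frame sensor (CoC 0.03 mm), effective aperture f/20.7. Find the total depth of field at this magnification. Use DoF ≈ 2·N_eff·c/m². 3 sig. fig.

At magnification m, DoF ≈ 2·N_eff·c/m² = 2 × 20.7 × 0.03 / 1.92² = 1.242 / 3.686 ≈ 0.337 mm.

0.337 mm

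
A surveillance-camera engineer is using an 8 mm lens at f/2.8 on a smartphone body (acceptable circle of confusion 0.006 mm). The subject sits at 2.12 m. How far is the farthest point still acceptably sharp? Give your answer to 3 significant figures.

Hyperfocal distance H = f²/(N·c) + f = 8²/(2.8 × 0.006) + 8 = 64/0.0168 + 8 ≈ 3817.5 mm ≈ 3.818 m.
Far limit Df = s·(H − f)/(H − s) = 2120 × (3817.5 − 8) / (3817.5 − 2120) = 2120 × 3809.5 / 1697.5 ≈ 4757.6 mm ≈ 4.76 m.

4.76 m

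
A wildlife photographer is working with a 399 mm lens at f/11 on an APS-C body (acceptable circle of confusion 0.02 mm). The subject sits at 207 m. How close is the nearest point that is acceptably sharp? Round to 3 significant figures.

Hyperfocal distance H = f²/(N·c) + f = 399²/(11 × 0.02) + 399 = 159201/0.22 + 399 ≈ 724039.9 mm ≈ 724.0 m.
Near limit Dn = s·(H − f)/(H + s − 2f) = 207000 × (724039.9 − 399) / (724039.9 + 207000 − 2 × 399) = 207000 × 723640.9 / 930241.9 ≈ 161027 mm ≈ 161 m.

161 m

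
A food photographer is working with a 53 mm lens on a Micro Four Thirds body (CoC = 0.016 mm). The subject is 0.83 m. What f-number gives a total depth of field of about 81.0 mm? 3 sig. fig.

Write h = H − f = f²/(N·c). The thin-lens limits are Dn = s·h/(h + (s−f)) and Df = s·h/(h − (s−f)), so DoF = Df − Dn = 2·s·(s−f)·h / (h² − (s−f)²).
That is a quadratic in h: DoF·h² − 2·s·(s−f)·h − DoF·(s−f)² = 0 ⇒ h = (s−f)·(s + √(s² + DoF²)) / DoF = 777 × (830 + √(830² + 81²)) / 81 = 777 × (830 + 833.943) / 81 ≈ 15962 mm.
Then N = f²/(c·h) = 53² / (0.016 × 15962) = 2809 / 255.38 ≈ 11.

f/11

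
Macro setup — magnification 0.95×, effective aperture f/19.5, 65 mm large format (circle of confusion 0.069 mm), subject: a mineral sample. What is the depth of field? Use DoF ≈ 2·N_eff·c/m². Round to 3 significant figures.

2.98 mm

At magnification m, DoF ≈ 2·N_eff·c/m² = 2 × 19.5 × 0.069 / 0.95² = 2.691 / 0.9025 ≈ 2.98 mm.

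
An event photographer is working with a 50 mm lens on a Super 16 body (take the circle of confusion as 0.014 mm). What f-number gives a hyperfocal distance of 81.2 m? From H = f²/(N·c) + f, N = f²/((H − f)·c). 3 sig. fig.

f/2.20

Rearrange H = f²/(N·c) + f for N: N = f² / ((H − f)·c).
N = 50² / ((81200 − 50) × 0.014) = 2500 / 1136 ≈ 2.20.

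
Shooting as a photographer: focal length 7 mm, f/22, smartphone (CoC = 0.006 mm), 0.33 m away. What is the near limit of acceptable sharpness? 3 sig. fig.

176 mm

Hyperfocal distance H = f²/(N·c) + f = 7²/(22 × 0.006) + 7 = 49/0.132 + 7 ≈ 378.2 mm ≈ 0.378 m.
Near limit Dn = s·(H − f)/(H + s − 2f) = 330 × (378.2 − 7) / (378.2 + 330 − 2 × 7) = 330 × 371.2 / 694.2 ≈ 176.46 mm.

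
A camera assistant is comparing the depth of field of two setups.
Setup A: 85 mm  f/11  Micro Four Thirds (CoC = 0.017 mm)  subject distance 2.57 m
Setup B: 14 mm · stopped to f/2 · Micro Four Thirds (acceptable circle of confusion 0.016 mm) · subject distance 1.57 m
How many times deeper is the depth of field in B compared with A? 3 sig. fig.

Setup A: H = 85²/(11×0.017) + 85 ≈ 38721.4 mm; DoF = Df − Dn = 2746.66 − 2414.69 ≈ 331.97 mm.
Setup B: H = 14²/(2×0.016) + 14 ≈ 6139.0 mm; DoF = Df − Dn = 2104.67 − 1251.95 ≈ 852.72 mm.
Ratio = 852.72 / 331.97 ≈ 2.57.

2.57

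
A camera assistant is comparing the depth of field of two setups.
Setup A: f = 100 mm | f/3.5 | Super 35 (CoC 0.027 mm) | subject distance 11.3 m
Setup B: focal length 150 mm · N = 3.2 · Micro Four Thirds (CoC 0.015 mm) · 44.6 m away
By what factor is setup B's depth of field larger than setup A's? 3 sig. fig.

3.53

Setup A: H = 100²/(3.5×0.027) + 100 ≈ 105920.1 mm; DoF = Df − Dn = 12637.6 − 10218.5 ≈ 2419.1 mm.
Setup B: H = 150²/(3.2×0.015) + 150 ≈ 468900.0 mm; DoF = Df − Dn = 49272.3 − 40737.0 ≈ 8535.3 mm.
Ratio = 8535.3 / 2419.1 ≈ 3.53.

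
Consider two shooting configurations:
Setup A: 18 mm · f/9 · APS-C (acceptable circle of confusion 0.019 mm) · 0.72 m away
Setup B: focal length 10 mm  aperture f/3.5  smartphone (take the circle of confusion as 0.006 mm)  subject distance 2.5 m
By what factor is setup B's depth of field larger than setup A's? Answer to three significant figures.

Setup A: H = 18²/(9×0.019) + 18 ≈ 1912.7 mm; DoF = Df − Dn = 1143.76 − 525.36 ≈ 618.40 mm.
Setup B: H = 10²/(3.5×0.006) + 10 ≈ 4771.9 mm; DoF = Df − Dn = 5240.0 − 1641.6 ≈ 3598.4 mm.
Ratio = 3598.4 / 618.40 ≈ 5.82.

5.82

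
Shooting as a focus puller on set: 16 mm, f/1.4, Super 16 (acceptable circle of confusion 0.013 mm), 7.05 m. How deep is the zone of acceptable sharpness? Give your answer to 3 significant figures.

9.40 m

Hyperfocal distance H = f²/(N·c) + f = 16²/(1.4 × 0.013) + 16 = 256/0.0182 + 16 ≈ 14081.9 mm ≈ 14.08 m.
Near limit Dn = s·(H − f)/(H + s − 2f) = 7050 × (14081.9 − 16) / (14081.9 + 7050 − 2 × 16) = 7050 × 14065.9 / 21099.9 ≈ 4699.8 mm.
Far limit Df = s·(H − f)/(H − s) = 7050 × (14081.9 − 16) / (14081.9 − 7050) = 7050 × 14065.9 / 7031.9 ≈ 14102.1 mm.
Depth of field = Df − Dn = 14102.1 − 4699.8 ≈ 9402.3 mm ≈ 9.40 m.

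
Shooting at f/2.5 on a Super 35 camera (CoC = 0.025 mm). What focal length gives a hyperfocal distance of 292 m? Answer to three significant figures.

From H = f²/(N·c) + f, with f ≪ H: f ≈ √(H·N·c) = √(292000 × 2.5 × 0.025) = √18250 ≈ 135.1 mm.
The +f correction barely moves this — solving exactly, f² + N·c·f − N·c·H = 0 ⇒ f = (−N·c + √((N·c)² + 4·N·c·H))/2 = (−0.0625 + √73000)/2 ≈ 135.06 mm, so f ≈ 135 mm.

135 mm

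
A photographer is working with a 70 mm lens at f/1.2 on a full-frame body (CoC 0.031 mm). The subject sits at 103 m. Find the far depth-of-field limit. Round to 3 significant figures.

Hyperfocal distance H = f²/(N·c) + f = 70²/(1.2 × 0.031) + 70 = 4900/0.0372 + 70 ≈ 131790.4 mm ≈ 131.8 m.
Far limit Df = s·(H − f)/(H − s) = 103000 × (131790.4 − 70) / (131790.4 − 103000) = 103000 × 131720.4 / 28790.4 ≈ 471240 mm ≈ 471 m.

471 m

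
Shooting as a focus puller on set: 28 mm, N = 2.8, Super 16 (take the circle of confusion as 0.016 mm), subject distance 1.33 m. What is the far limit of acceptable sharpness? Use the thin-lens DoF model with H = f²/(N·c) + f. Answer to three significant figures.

Hyperfocal distance H = f²/(N·c) + f = 28²/(2.8 × 0.016) + 28 = 784/0.0448 + 28 ≈ 17528.0 mm ≈ 17.53 m.
Far limit Df = s·(H − f)/(H − s) = 1330 × (17528.0 − 28) / (17528.0 − 1330) = 1330 × 17500.0 / 16198.0 ≈ 1436.9 mm ≈ 1.44 m.

1.44 m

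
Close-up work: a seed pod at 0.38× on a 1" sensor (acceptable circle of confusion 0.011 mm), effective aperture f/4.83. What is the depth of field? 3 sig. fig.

At magnification m, DoF ≈ 2·N_eff·c/m² = 2 × 4.83 × 0.011 / 0.38² = 0.1063 / 0.1444 ≈ 0.736 mm.

0.736 mm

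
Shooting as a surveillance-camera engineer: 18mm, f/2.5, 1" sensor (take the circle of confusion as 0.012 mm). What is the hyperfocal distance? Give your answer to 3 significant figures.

10.8 m

Hyperfocal distance H = f²/(N·c) + f = 18²/(2.5 × 0.012) + 18 = 324/0.03 + 18 ≈ 10818.0 mm ≈ 10.8 m.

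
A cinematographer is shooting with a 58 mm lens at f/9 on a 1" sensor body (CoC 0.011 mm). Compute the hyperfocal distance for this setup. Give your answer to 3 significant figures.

34.0 m

Hyperfocal distance H = f²/(N·c) + f = 58²/(9 × 0.011) + 58 = 3364/0.099 + 58 ≈ 34037.8 mm ≈ 34.0 m.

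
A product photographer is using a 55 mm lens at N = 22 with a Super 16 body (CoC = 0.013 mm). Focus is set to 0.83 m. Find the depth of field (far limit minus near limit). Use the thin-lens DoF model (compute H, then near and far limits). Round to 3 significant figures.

Hyperfocal distance H = f²/(N·c) + f = 55²/(22 × 0.013) + 55 = 3025/0.286 + 55 ≈ 10631.9 mm ≈ 10.63 m.
Near limit Dn = s·(H − f)/(H + s − 2f) = 830 × (10631.9 − 55) / (10631.9 + 830 − 2 × 55) = 830 × 10576.9 / 11351.9 ≈ 773.34 mm.
Far limit Df = s·(H − f)/(H − s) = 830 × (10631.9 − 55) / (10631.9 − 830) = 830 × 10576.9 / 9801.9 ≈ 895.62 mm.
Depth of field = Df − Dn = 895.62 − 773.34 ≈ 122.28 mm.

122 mm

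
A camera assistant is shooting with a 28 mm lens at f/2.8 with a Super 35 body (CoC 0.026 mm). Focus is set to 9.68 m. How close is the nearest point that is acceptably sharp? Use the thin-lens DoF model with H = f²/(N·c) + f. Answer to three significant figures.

5.10 m

Hyperfocal distance H = f²/(N·c) + f = 28²/(2.8 × 0.026) + 28 = 784/0.0728 + 28 ≈ 10797.2 mm ≈ 10.80 m.
Near limit Dn = s·(H − f)/(H + s − 2f) = 9680 × (10797.2 − 28) / (10797.2 + 9680 − 2 × 28) = 9680 × 10769.2 / 20421.2 ≈ 5104.8 mm ≈ 5.10 m.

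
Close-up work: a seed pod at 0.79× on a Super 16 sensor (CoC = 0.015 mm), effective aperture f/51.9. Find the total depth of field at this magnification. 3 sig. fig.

2.49 mm

At magnification m, DoF ≈ 2·N_eff·c/m² = 2 × 51.9 × 0.015 / 0.79² = 1.557 / 0.6241 ≈ 2.49 mm.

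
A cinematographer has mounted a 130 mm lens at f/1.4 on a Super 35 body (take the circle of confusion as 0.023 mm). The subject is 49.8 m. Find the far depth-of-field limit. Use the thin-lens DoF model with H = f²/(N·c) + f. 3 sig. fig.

55.0 m

Hyperfocal distance H = f²/(N·c) + f = 130²/(1.4 × 0.023) + 130 = 16900/0.0322 + 130 ≈ 524974.7 mm ≈ 525.0 m.
Far limit Df = s·(H − f)/(H − s) = 49800 × (524974.7 − 130) / (524974.7 − 49800) = 49800 × 524844.7 / 475174.7 ≈ 55006 mm ≈ 55.0 m.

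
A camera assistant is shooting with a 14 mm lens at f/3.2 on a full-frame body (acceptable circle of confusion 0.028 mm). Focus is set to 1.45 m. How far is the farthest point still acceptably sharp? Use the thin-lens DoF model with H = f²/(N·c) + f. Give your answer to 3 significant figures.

4.22 m

Hyperfocal distance H = f²/(N·c) + f = 14²/(3.2 × 0.028) + 14 = 196/0.0896 + 14 ≈ 2201.5 mm ≈ 2.201 m.
Far limit Df = s·(H − f)/(H − s) = 1450 × (2201.5 − 14) / (2201.5 − 1450) = 1450 × 2187.5 / 751.5 ≈ 4220.7 mm ≈ 4.22 m.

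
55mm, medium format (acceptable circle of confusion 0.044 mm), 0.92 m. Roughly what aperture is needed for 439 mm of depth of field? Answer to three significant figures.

Write h = H − f = f²/(N·c). The thin-lens limits are Dn = s·h/(h + (s−f)) and Df = s·h/(h − (s−f)), so DoF = Df − Dn = 2·s·(s−f)·h / (h² − (s−f)²).
That is a quadratic in h: DoF·h² − 2·s·(s−f)·h − DoF·(s−f)² = 0 ⇒ h = (s−f)·(s + √(s² + DoF²)) / DoF = 865 × (920 + √(920² + 439²)) / 439 = 865 × (920 + 1019.37) / 439 ≈ 3821.3 mm.
Then N = f²/(c·h) = 55² / (0.044 × 3821.3) = 3025 / 168.14 ≈ 18.

f/18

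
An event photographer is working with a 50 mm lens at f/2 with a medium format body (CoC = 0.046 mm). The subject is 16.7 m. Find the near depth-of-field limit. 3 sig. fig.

10.4 m

Hyperfocal distance H = f²/(N·c) + f = 50²/(2 × 0.046) + 50 = 2500/0.092 + 50 ≈ 27223.9 mm ≈ 27.22 m.
Near limit Dn = s·(H − f)/(H + s − 2f) = 16700 × (27223.9 − 50) / (27223.9 + 16700 − 2 × 50) = 16700 × 27173.9 / 43823.9 ≈ 10355 mm ≈ 10.4 m.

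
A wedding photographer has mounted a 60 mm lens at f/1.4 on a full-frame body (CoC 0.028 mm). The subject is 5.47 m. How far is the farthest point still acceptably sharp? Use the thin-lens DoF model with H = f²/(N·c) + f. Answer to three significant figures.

Hyperfocal distance H = f²/(N·c) + f = 60²/(1.4 × 0.028) + 60 = 3600/0.0392 + 60 ≈ 91896.7 mm ≈ 91.90 m.
Far limit Df = s·(H − f)/(H − s) = 5470 × (91896.7 − 60) / (91896.7 − 5470) = 5470 × 91836.7 / 86426.7 ≈ 5812.4 mm ≈ 5.81 m.

5.81 m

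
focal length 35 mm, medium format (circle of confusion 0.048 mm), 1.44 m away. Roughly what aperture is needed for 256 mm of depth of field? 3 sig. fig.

Write h = H − f = f²/(N·c). The thin-lens limits are Dn = s·h/(h + (s−f)) and Df = s·h/(h − (s−f)), so DoF = Df − Dn = 2·s·(s−f)·h / (h² − (s−f)²).
That is a quadratic in h: DoF·h² − 2·s·(s−f)·h − DoF·(s−f)² = 0 ⇒ h = (s−f)·(s + √(s² + DoF²)) / DoF = 1405 × (1440 + √(1440² + 256²)) / 256 = 1405 × (1440 + 1462.58) / 256 ≈ 15930 mm.
Then N = f²/(c·h) = 35² / (0.048 × 15930) = 1225 / 764.65 ≈ 1.60.

f/1.60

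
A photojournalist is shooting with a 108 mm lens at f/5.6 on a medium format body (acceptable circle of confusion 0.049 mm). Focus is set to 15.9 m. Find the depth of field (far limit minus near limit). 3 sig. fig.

Hyperfocal distance H = f²/(N·c) + f = 108²/(5.6 × 0.049) + 108 = 11664/0.2744 + 108 ≈ 42615.3 mm ≈ 42.62 m.
Near limit Dn = s·(H − f)/(H + s − 2f) = 15900 × (42615.3 − 108) / (42615.3 + 15900 − 2 × 108) = 15900 × 42507.3 / 58299.3 ≈ 11593 mm.
Far limit Df = s·(H − f)/(H − s) = 15900 × (42615.3 − 108) / (42615.3 − 15900) = 15900 × 42507.3 / 26715.3 ≈ 25299 mm.
Depth of field = Df − Dn = 25299 − 11593 ≈ 13706 mm ≈ 13.7 m.

13.7 m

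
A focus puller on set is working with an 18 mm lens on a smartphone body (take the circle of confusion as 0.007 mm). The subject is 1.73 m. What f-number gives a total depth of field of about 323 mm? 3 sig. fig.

Write h = H − f = f²/(N·c). The thin-lens limits are Dn = s·h/(h + (s−f)) and Df = s·h/(h − (s−f)), so DoF = Df − Dn = 2·s·(s−f)·h / (h² − (s−f)²).
That is a quadratic in h: DoF·h² − 2·s·(s−f)·h − DoF·(s−f)² = 0 ⇒ h = (s−f)·(s + √(s² + DoF²)) / DoF = 1712 × (1730 + √(1730² + 323²)) / 323 = 1712 × (1730 + 1759.89) / 323 ≈ 18498 mm.
Then N = f²/(c·h) = 18² / (0.007 × 18498) = 324 / 129.48 ≈ 2.50.

f/2.50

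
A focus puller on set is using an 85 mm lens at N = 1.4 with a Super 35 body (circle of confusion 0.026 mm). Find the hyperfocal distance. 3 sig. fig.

Hyperfocal distance H = f²/(N·c) + f = 85²/(1.4 × 0.026) + 85 = 7225/0.0364 + 85 ≈ 198574.0 mm ≈ 199 m.

199 m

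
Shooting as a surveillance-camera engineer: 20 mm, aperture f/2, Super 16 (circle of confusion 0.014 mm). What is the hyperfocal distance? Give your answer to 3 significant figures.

Hyperfocal distance H = f²/(N·c) + f = 20²/(2 × 0.014) + 20 = 400/0.028 + 20 ≈ 14305.7 mm ≈ 14.3 m.

14.3 m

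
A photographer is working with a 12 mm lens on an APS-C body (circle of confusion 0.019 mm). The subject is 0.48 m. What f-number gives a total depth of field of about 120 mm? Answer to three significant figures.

Write h = H − f = f²/(N·c). The thin-lens limits are Dn = s·h/(h + (s−f)) and Df = s·h/(h − (s−f)), so DoF = Df − Dn = 2·s·(s−f)·h / (h² − (s−f)²).
That is a quadratic in h: DoF·h² − 2·s·(s−f)·h − DoF·(s−f)² = 0 ⇒ h = (s−f)·(s + √(s² + DoF²)) / DoF = 468 × (480 + √(480² + 120²)) / 120 = 468 × (480 + 494.773) / 120 ≈ 3801.6 mm.
Then N = f²/(c·h) = 12² / (0.019 × 3801.6) = 144 / 72.231 ≈ 1.99.

f/1.99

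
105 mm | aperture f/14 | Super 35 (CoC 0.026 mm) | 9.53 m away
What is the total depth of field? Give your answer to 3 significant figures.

Hyperfocal distance H = f²/(N·c) + f = 105²/(14 × 0.026) + 105 = 11025/0.364 + 105 ≈ 30393.5 mm ≈ 30.39 m.
Near limit Dn = s·(H − f)/(H + s − 2f) = 9530 × (30393.5 − 105) / (30393.5 + 9530 − 2 × 105) = 9530 × 30288.5 / 39713.5 ≈ 7268.3 mm.
Far limit Df = s·(H − f)/(H − s) = 9530 × (30393.5 − 105) / (30393.5 − 9530) = 9530 × 30288.5 / 20863.5 ≈ 13835.1 mm.
Depth of field = Df − Dn = 13835.1 − 7268.3 ≈ 6566.8 mm ≈ 6.57 m.

6.57 m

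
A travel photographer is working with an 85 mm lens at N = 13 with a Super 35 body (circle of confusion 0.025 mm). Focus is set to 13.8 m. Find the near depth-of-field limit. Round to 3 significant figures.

Hyperfocal distance H = f²/(N·c) + f = 85²/(13 × 0.025) + 85 = 7225/0.325 + 85 ≈ 22315.8 mm ≈ 22.32 m.
Near limit Dn = s·(H − f)/(H + s − 2f) = 13800 × (22315.8 − 85) / (22315.8 + 13800 − 2 × 85) = 13800 × 22230.8 / 35945.8 ≈ 8534.7 mm ≈ 8.53 m.

8.53 m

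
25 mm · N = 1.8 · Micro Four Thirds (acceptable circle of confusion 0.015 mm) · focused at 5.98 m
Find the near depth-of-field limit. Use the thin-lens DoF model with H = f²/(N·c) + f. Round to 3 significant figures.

Hyperfocal distance H = f²/(N·c) + f = 25²/(1.8 × 0.015) + 25 = 625/0.027 + 25 ≈ 23173.1 mm ≈ 23.17 m.
Near limit Dn = s·(H − f)/(H + s − 2f) = 5980 × (23173.1 − 25) / (23173.1 + 5980 − 2 × 25) = 5980 × 23148.1 / 29103.1 ≈ 4756.4 mm ≈ 4.76 m.

4.76 m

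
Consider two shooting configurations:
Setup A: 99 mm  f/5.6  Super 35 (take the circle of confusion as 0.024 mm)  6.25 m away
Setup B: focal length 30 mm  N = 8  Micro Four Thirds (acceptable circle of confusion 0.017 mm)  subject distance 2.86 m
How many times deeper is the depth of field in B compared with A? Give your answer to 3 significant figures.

2.82

Setup A: H = 99²/(5.6×0.024) + 99 ≈ 73023.1 mm; DoF = Df − Dn = 6825.7 − 5763.8 ≈ 1061.9 mm.
Setup B: H = 30²/(8×0.017) + 30 ≈ 6647.6 mm; DoF = Df − Dn = 4996.9 − 2003.3 ≈ 2993.6 mm.
Ratio = 2993.6 / 1061.9 ≈ 2.82.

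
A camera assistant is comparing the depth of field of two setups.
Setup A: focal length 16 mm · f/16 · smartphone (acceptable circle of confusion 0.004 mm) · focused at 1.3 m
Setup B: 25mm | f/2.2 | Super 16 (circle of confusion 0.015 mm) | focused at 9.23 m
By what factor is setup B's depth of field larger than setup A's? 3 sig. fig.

Setup A: H = 16²/(16×0.004) + 16 ≈ 4016.0 mm; DoF = Df − Dn = 1914.58 − 984.10 ≈ 930.48 mm.
Setup B: H = 25²/(2.2×0.015) + 25 ≈ 18964.4 mm; DoF = Df − Dn = 17958 − 6211 ≈ 11747 mm.
Ratio = 11747 / 930.48 ≈ 12.6.

12.6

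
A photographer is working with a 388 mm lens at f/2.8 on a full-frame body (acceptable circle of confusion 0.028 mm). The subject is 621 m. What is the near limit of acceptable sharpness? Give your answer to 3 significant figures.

Hyperfocal distance H = f²/(N·c) + f = 388²/(2.8 × 0.028) + 388 = 150544/0.0784 + 388 ≈ 1920592.1 mm ≈ 1921 m.
Near limit Dn = s·(H − f)/(H + s − 2f) = 621000 × (1920592.1 − 388) / (1920592.1 + 621000 − 2 × 388) = 621000 × 1920204.1 / 2540816.1 ≈ 469316 mm ≈ 469 m.

469 m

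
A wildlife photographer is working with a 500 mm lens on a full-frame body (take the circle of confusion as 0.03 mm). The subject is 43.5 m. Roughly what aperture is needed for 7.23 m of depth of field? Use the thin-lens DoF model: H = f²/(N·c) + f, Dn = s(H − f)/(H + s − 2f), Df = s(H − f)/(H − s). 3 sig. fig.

f/16

Write h = H − f = f²/(N·c). The thin-lens limits are Dn = s·h/(h + (s−f)) and Df = s·h/(h − (s−f)), so DoF = Df − Dn = 2·s·(s−f)·h / (h² − (s−f)²).
That is a quadratic in h: DoF·h² − 2·s·(s−f)·h − DoF·(s−f)² = 0 ⇒ h = (s−f)·(s + √(s² + DoF²)) / DoF = 43000 × (43500 + √(43500² + 7230²)) / 7230 = 43000 × (43500 + 44096.7) / 7230 ≈ 520976 mm.
Then N = f²/(c·h) = 500² / (0.03 × 520976) = 250000 / 15629 ≈ 16.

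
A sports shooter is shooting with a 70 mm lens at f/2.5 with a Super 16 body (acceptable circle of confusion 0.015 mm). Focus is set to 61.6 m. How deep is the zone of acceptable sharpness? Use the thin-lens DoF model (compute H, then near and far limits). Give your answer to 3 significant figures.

Hyperfocal distance H = f²/(N·c) + f = 70²/(2.5 × 0.015) + 70 = 4900/0.0375 + 70 ≈ 130736.7 mm ≈ 130.7 m.
Near limit Dn = s·(H − f)/(H + s − 2f) = 61600 × (130736.7 − 70) / (130736.7 + 61600 − 2 × 70) = 61600 × 130666.7 / 192196.7 ≈ 41879 mm.
Far limit Df = s·(H − f)/(H − s) = 61600 × (130736.7 − 70) / (130736.7 − 61600) = 61600 × 130666.7 / 69136.7 ≈ 116423 mm.
Depth of field = Df − Dn = 116423 − 41879 ≈ 74544 mm ≈ 74.5 m.

74.5 m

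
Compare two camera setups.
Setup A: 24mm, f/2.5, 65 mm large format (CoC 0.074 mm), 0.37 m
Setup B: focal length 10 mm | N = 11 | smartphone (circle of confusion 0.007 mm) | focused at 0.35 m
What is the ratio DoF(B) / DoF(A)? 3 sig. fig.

2.36

Setup A: H = 24²/(2.5×0.074) + 24 ≈ 3137.5 mm; DoF = Df − Dn = 416.258 − 332.995 ≈ 83.263 mm.
Setup B: H = 10²/(11×0.007) + 10 ≈ 1308.7 mm; DoF = Df − Dn = 474.13 − 277.38 ≈ 196.75 mm.
Ratio = 196.75 / 83.263 ≈ 2.36.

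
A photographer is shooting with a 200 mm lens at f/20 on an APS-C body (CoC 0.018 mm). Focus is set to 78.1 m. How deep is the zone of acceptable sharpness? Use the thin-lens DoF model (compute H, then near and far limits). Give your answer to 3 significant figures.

215 m

Hyperfocal distance H = f²/(N·c) + f = 200²/(20 × 0.018) + 200 = 40000/0.36 + 200 ≈ 111311.1 mm ≈ 111.3 m.
Near limit Dn = s·(H − f)/(H + s − 2f) = 78100 × (111311.1 − 200) / (111311.1 + 78100 − 2 × 200) = 78100 × 111111.1 / 189011.1 ≈ 45911 mm.
Far limit Df = s·(H − f)/(H − s) = 78100 × (111311.1 − 200) / (111311.1 − 78100) = 78100 × 111111.1 / 33211.1 ≈ 261291 mm.
Depth of field = Df − Dn = 261291 − 45911 ≈ 215380 mm ≈ 215 m.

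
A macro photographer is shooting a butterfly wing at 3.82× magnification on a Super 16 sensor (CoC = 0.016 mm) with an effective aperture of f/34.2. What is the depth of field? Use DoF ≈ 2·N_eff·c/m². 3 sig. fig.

At magnification m, DoF ≈ 2·N_eff·c/m² = 2 × 34.2 × 0.016 / 3.82² = 1.094 / 14.59 ≈ 0.075 mm.

0.0750 mm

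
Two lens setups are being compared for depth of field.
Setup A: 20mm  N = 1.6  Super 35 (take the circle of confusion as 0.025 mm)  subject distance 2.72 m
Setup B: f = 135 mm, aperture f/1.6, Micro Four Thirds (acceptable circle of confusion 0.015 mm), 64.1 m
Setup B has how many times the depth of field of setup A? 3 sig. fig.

Setup A: H = 20²/(1.6×0.025) + 20 ≈ 10020.0 mm; DoF = Df − Dn = 3726.0 − 2141.7 ≈ 1584.3 mm.
Setup B: H = 135²/(1.6×0.015) + 135 ≈ 759510.0 mm; DoF = Df − Dn = 69996 − 59120 ≈ 10876 mm.
Ratio = 10876 / 1584.3 ≈ 6.86.

6.86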